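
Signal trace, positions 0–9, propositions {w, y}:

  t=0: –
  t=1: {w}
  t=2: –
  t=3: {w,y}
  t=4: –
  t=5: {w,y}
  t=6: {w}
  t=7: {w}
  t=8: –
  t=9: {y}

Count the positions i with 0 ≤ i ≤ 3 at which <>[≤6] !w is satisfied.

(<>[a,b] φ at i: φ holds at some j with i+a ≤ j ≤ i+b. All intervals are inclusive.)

4

Evaluate at each i in [0,3]:
  i=0: ✓ (witness j=0)
  i=1: ✓ (witness j=2)
  i=2: ✓ (witness j=2)
  i=3: ✓ (witness j=4)
Positions where it holds: {0, 1, 2, 3} → 4.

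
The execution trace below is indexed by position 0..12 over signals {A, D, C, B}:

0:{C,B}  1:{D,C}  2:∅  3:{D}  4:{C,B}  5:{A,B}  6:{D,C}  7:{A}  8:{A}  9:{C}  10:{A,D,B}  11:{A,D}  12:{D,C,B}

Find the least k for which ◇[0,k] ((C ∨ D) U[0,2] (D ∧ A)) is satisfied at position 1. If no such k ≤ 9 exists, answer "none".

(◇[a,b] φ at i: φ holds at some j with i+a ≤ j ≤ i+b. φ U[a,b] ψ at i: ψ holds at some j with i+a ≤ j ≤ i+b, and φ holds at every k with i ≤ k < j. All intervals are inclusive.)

Scan j = 1,2,… for ((C ∨ D) U[0,2] (D ∧ A)):
  j=1: fails
  j=2: fails
  j=3: fails
  j=4: fails
  j=5: fails
  j=6: fails
  j=7: fails
  j=8: fails
  j=9: holds
First hit at j=9, so smallest k = 9-1 = 8.

8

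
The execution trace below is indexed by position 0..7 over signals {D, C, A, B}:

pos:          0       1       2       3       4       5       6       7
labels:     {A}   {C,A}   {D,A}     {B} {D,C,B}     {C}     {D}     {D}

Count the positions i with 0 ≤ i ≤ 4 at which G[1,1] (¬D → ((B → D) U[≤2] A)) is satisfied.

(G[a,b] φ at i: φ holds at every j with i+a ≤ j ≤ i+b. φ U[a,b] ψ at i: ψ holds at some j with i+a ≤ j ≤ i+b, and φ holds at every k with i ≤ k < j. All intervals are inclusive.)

Evaluate at each i in [0,4]:
  i=0: ✓ (all of [1,1])
  i=1: ✓ (all of [2,2])
  i=2: ✗ (fails at j=3)
  i=3: ✓ (all of [4,4])
  i=4: ✗ (fails at j=5)
Positions where it holds: {0, 1, 3} → 3.

3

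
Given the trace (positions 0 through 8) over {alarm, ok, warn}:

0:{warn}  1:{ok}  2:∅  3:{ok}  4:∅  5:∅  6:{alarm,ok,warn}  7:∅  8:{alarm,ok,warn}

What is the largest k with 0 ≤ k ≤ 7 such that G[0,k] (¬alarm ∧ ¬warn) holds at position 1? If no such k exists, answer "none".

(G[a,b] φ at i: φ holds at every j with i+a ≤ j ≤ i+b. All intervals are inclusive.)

(¬alarm ∧ ¬warn) must hold from j=1 onward; find where it first fails.
  j=1: holds
  j=2: holds
  j=3: holds
  j=4: holds
  j=5: holds
  j=6: fails
Holds on [1,5], so largest k = 4.

4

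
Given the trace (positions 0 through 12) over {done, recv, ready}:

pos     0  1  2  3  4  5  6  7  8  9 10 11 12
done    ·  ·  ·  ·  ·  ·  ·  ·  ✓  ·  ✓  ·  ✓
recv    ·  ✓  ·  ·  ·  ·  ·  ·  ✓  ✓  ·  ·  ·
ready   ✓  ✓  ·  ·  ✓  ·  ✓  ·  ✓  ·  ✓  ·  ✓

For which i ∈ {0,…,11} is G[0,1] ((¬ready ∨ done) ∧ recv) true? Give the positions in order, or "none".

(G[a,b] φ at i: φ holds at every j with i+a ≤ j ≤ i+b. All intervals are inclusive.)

8

Evaluate at each i in [0,11]:
  i=0: ✗ (fails at j=0)
  i=1: ✗ (fails at j=1)
  i=2: ✗ (fails at j=2)
  i=3: ✗ (fails at j=3)
  i=4: ✗ (fails at j=4)
  i=5: ✗ (fails at j=5)
  i=6: ✗ (fails at j=6)
  i=7: ✗ (fails at j=7)
  i=8: ✓ (all of [8,9])
  i=9: ✗ (fails at j=10)
  i=10: ✗ (fails at j=10)
  i=11: ✗ (fails at j=11)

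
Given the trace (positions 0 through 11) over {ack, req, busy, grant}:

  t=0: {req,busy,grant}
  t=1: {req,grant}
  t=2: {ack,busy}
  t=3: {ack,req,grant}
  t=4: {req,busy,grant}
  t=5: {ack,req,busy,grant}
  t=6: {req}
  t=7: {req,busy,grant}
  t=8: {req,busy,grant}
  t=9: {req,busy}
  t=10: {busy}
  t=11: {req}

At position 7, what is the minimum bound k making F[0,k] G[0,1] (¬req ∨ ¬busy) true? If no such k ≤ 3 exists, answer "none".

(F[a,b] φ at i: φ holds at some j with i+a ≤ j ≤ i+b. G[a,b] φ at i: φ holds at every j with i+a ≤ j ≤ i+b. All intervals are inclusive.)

3

Scan j = 7,8,… for G[0,1] (¬req ∨ ¬busy):
  j=7: fails
  j=8: fails
  j=9: fails
  j=10: holds
First hit at j=10, so smallest k = 10-7 = 3.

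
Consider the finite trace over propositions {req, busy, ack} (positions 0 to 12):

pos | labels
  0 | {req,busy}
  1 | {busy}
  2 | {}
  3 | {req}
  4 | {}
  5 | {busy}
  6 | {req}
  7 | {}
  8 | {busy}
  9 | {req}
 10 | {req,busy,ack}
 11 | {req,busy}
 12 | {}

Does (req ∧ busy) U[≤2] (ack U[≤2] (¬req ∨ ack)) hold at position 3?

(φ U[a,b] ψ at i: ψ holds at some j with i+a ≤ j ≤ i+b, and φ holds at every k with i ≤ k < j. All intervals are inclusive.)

Need some j in [3,5] with (ack U[≤2] (¬req ∨ ack)), and (req ∧ busy) at every k in [3,j-1].
  j=3: (ack U[≤2] (¬req ∨ ack)) — fails.
  j=4: (ack U[≤2] (¬req ∨ ack)) holds, but (req ∧ busy) fails at k=3 → not this j.
  j=5: (ack U[≤2] (¬req ∨ ack)) holds, but (req ∧ busy) fails at k=3 → not this j.
No j in the window works → until fails.

No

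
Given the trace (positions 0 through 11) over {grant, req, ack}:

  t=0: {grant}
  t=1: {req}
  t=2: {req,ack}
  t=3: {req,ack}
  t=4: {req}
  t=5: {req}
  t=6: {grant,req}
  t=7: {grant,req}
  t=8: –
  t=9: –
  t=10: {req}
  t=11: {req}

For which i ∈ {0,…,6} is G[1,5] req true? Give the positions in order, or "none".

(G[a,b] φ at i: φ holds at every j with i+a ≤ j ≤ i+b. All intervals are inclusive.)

0, 1, 2

Evaluate at each i in [0,6]:
  i=0: ✓ (all of [1,5])
  i=1: ✓ (all of [2,6])
  i=2: ✓ (all of [3,7])
  i=3: ✗ (fails at j=8)
  i=4: ✗ (fails at j=8)
  i=5: ✗ (fails at j=8)
  i=6: ✗ (fails at j=8)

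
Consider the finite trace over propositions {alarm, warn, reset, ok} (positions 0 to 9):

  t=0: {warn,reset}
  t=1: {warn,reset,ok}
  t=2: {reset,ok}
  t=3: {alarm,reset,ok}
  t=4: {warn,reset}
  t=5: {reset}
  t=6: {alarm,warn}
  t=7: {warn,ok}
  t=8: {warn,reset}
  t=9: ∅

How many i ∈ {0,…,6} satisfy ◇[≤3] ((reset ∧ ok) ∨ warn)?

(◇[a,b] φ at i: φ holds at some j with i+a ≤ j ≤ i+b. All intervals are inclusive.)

7

Evaluate at each i in [0,6]:
  i=0: ✓ (witness j=0)
  i=1: ✓ (witness j=1)
  i=2: ✓ (witness j=2)
  i=3: ✓ (witness j=3)
  i=4: ✓ (witness j=4)
  i=5: ✓ (witness j=6)
  i=6: ✓ (witness j=6)
Positions where it holds: {0, 1, 2, 3, 4, 5, 6} → 7.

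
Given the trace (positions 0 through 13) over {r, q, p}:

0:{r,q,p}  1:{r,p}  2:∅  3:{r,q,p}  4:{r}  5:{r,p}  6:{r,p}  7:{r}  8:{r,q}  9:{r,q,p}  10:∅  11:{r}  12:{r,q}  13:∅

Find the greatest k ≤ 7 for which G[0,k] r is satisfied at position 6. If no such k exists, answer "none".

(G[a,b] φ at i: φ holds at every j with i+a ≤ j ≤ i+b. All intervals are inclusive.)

3

r must hold from j=6 onward; find where it first fails.
  j=6: holds
  j=7: holds
  j=8: holds
  j=9: holds
  j=10: fails
Holds on [6,9], so largest k = 3.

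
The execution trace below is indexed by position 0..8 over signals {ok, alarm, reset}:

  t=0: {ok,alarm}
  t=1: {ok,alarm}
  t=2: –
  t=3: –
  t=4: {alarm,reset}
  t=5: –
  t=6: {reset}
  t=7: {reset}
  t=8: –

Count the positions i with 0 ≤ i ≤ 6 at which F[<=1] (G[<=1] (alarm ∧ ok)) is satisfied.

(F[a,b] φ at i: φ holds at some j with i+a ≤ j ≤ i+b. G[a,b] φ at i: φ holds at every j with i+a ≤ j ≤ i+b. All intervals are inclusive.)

Evaluate at each i in [0,6]:
  i=0: ✓ (witness j=0)
  i=1: ✗ (none in [1,2])
  i=2: ✗ (none in [2,3])
  i=3: ✗ (none in [3,4])
  i=4: ✗ (none in [4,5])
  i=5: ✗ (none in [5,6])
  i=6: ✗ (none in [6,7])
Positions where it holds: {0} → 1.

1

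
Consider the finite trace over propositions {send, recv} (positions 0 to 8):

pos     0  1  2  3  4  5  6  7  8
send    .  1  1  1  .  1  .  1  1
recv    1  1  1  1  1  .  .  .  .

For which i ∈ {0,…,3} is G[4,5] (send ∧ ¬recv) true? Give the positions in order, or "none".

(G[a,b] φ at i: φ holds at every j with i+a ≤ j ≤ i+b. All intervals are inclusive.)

3

Evaluate at each i in [0,3]:
  i=0: ✗ (fails at j=4)
  i=1: ✗ (fails at j=6)
  i=2: ✗ (fails at j=6)
  i=3: ✓ (all of [7,8])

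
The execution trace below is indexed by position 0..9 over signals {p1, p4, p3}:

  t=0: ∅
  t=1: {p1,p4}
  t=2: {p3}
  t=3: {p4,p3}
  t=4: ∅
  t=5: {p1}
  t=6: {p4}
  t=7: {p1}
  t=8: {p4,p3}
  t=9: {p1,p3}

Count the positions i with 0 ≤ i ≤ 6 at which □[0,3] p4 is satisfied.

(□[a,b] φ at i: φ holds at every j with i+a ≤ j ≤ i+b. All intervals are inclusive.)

Evaluate at each i in [0,6]:
  i=0: ✗ (fails at j=0)
  i=1: ✗ (fails at j=2)
  i=2: ✗ (fails at j=2)
  i=3: ✗ (fails at j=4)
  i=4: ✗ (fails at j=4)
  i=5: ✗ (fails at j=5)
  i=6: ✗ (fails at j=7)
Positions where it holds: {} → 0.

0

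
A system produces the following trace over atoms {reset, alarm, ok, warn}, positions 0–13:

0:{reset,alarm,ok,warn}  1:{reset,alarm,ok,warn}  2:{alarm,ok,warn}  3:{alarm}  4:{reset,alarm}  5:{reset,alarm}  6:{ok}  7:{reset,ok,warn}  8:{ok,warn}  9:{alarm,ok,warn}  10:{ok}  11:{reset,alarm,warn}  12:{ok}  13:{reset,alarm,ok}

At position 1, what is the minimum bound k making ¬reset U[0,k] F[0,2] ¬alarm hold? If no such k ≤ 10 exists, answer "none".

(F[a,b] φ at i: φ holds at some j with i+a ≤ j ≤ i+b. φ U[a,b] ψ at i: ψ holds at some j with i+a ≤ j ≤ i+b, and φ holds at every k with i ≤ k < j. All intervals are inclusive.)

none

Need earliest j ≥ 1 with F[0,2] ¬alarm, and ¬reset at every k in [1,j-1].
  j=1: rhs fails.
  j=2: rhs fails.
  j=3: rhs fails.
  j=4: rhs holds but lhs fails at k=1.
  j=5: rhs holds but lhs fails at k=1.
  j=6: rhs holds but lhs fails at k=1.
  j=7: rhs holds but lhs fails at k=1.
  j=8: rhs holds but lhs fails at k=1.
  j=9: rhs holds but lhs fails at k=1.
  j=10: rhs holds but lhs fails at k=1.
  j=11: rhs holds but lhs fails at k=1.
No witness within the range → none.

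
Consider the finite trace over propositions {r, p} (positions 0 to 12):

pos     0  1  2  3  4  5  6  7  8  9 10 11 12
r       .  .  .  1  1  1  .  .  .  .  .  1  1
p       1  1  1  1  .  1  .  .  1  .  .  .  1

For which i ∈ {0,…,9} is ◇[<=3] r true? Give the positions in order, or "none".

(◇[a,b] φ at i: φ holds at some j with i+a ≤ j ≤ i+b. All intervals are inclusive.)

0, 1, 2, 3, 4, 5, 8, 9

Evaluate at each i in [0,9]:
  i=0: ✓ (witness j=3)
  i=1: ✓ (witness j=3)
  i=2: ✓ (witness j=3)
  i=3: ✓ (witness j=3)
  i=4: ✓ (witness j=4)
  i=5: ✓ (witness j=5)
  i=6: ✗ (none in [6,9])
  i=7: ✗ (none in [7,10])
  i=8: ✓ (witness j=11)
  i=9: ✓ (witness j=11)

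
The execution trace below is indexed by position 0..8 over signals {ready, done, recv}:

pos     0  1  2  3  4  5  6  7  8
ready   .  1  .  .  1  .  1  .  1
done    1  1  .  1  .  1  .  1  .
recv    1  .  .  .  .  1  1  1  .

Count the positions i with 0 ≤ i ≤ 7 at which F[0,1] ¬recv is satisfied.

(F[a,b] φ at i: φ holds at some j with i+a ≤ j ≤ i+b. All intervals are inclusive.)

6

Evaluate at each i in [0,7]:
  i=0: ✓ (witness j=1)
  i=1: ✓ (witness j=1)
  i=2: ✓ (witness j=2)
  i=3: ✓ (witness j=3)
  i=4: ✓ (witness j=4)
  i=5: ✗ (none in [5,6])
  i=6: ✗ (none in [6,7])
  i=7: ✓ (witness j=8)
Positions where it holds: {0, 1, 2, 3, 4, 7} → 6.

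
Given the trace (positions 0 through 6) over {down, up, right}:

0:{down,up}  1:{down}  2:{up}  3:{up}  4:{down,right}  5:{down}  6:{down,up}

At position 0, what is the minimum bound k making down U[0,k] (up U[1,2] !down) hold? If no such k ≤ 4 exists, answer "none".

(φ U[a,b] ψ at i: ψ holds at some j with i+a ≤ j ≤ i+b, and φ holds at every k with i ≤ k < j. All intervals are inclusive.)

Need earliest j ≥ 0 with (up U[1,2] !down), and down at every k in [0,j-1].
  j=0: rhs fails.
  j=1: rhs fails.
  j=2: rhs holds; lhs holds on [0,1]. k = 2.

2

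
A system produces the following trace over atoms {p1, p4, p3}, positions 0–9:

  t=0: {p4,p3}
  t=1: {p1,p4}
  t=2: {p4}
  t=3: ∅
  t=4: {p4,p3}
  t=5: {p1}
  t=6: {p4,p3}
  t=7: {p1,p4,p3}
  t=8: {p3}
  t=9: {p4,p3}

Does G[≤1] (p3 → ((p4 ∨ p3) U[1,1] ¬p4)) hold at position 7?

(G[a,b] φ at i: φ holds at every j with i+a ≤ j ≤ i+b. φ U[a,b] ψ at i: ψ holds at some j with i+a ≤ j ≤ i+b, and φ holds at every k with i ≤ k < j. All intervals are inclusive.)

Check (p3 → ((p4 ∨ p3) U[1,1] ¬p4)) at every j in [7,8]:
  j=7: antecedent true; consequent holds → ✓
  j=8: antecedent true; consequent fails → ✗
Fails at j=8 → formula fails.

Does not hold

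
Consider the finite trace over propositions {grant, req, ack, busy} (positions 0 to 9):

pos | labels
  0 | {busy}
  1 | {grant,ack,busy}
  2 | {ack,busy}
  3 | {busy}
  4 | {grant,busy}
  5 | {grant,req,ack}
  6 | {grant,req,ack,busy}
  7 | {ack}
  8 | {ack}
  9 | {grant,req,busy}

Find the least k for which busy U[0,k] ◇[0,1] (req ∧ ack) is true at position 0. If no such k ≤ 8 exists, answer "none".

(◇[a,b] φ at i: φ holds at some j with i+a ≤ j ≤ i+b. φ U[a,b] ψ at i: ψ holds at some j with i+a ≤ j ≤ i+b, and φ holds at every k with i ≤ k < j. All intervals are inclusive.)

4

Need earliest j ≥ 0 with ◇[0,1] (req ∧ ack), and busy at every k in [0,j-1].
  j=0: rhs fails.
  j=1: rhs fails.
  j=2: rhs fails.
  j=3: rhs fails.
  j=4: rhs holds; lhs holds on [0,3]. k = 4.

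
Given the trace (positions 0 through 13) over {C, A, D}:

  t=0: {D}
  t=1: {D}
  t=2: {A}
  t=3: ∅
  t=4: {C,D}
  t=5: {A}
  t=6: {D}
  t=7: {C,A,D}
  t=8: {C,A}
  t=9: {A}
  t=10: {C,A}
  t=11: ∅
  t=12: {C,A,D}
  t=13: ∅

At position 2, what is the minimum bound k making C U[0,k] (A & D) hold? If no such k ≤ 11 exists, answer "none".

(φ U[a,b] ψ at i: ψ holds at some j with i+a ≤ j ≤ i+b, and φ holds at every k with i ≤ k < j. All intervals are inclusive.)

Need earliest j ≥ 2 with (A & D), and C at every k in [2,j-1].
  j=2: rhs fails.
  j=3: rhs fails.
  j=4: rhs fails.
  j=5: rhs fails.
  j=6: rhs fails.
  j=7: rhs holds but lhs fails at k=2.
  j=8: rhs fails.
  j=9: rhs fails.
  j=10: rhs fails.
  j=11: rhs fails.
  j=12: rhs holds but lhs fails at k=2.
  j=13: rhs fails.
No witness within the range → none.

none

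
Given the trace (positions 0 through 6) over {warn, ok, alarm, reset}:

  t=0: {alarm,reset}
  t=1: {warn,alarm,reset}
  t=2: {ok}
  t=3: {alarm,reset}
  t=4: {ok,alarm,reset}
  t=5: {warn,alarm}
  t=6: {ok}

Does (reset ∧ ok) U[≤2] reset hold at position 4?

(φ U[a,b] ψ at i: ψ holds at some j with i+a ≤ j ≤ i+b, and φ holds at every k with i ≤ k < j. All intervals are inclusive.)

Need some j in [4,6] with reset, and (reset ∧ ok) at every k in [4,j-1].
  j=4: reset holds; no prefix to check → satisfied.

Yes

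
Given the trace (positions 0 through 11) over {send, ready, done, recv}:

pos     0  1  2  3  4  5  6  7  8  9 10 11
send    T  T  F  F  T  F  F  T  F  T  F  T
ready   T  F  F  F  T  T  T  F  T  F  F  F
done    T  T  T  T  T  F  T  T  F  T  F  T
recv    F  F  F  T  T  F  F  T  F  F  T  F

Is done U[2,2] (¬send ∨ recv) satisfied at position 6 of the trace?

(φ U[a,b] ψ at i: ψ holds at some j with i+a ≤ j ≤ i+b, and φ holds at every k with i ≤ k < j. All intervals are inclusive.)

Need some j in [8,8] with (¬send ∨ recv), and done at every k in [6,j-1].
  j=8: (¬send ∨ recv) holds; done holds at every k in [6,7] → satisfied.

Yes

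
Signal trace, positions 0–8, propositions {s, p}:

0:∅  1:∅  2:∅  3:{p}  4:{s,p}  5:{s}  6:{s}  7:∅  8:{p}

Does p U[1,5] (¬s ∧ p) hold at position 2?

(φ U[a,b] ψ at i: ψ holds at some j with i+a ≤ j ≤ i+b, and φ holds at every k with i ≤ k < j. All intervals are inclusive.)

Does not hold

Need some j in [3,7] with (¬s ∧ p), and p at every k in [2,j-1].
  j=3: (¬s ∧ p) holds, but p fails at k=2 → not this j.
  j=4: (¬s ∧ p) false.
  j=5: (¬s ∧ p) false.
  j=6: (¬s ∧ p) false.
  j=7: (¬s ∧ p) false.
No j in the window works → until fails.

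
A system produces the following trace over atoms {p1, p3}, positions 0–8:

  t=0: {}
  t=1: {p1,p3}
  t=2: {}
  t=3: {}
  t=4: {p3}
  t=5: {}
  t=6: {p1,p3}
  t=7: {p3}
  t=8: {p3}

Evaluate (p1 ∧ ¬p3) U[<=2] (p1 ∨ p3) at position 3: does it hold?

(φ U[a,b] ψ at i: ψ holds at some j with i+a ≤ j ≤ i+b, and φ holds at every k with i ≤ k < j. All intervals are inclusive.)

No

Need some j in [3,5] with (p1 ∨ p3), and (p1 ∧ ¬p3) at every k in [3,j-1].
  j=3: (p1 ∨ p3) false.
  j=4: (p1 ∨ p3) holds, but (p1 ∧ ¬p3) fails at k=3 → not this j.
  j=5: (p1 ∨ p3) false.
No j in the window works → until fails.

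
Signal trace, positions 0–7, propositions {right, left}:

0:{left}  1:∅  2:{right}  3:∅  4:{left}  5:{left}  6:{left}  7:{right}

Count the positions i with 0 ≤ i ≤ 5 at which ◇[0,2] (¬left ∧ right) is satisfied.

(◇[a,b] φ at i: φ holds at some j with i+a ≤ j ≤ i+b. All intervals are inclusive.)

4

Evaluate at each i in [0,5]:
  i=0: ✓ (witness j=2)
  i=1: ✓ (witness j=2)
  i=2: ✓ (witness j=2)
  i=3: ✗ (none in [3,5])
  i=4: ✗ (none in [4,6])
  i=5: ✓ (witness j=7)
Positions where it holds: {0, 1, 2, 5} → 4.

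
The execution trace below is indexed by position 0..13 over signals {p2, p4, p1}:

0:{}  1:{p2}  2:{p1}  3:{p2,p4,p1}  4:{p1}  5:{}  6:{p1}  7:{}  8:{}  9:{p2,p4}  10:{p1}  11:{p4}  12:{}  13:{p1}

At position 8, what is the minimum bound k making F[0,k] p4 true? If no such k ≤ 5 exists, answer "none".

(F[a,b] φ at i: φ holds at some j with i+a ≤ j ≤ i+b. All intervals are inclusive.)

1

Scan j = 8,9,… for p4:
  j=8: fails
  j=9: holds
First hit at j=9, so smallest k = 9-8 = 1.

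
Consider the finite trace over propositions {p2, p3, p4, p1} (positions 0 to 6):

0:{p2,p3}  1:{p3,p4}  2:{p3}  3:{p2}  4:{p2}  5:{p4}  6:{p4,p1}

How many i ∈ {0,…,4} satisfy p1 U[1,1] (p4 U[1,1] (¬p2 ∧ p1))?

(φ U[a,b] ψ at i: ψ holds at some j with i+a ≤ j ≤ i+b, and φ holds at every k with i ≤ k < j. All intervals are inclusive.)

Evaluate at each i in [0,4]:
  i=0: ✗ (no rhs in [1,1])
  i=1: ✗ (no rhs in [2,2])
  i=2: ✗ (no rhs in [3,3])
  i=3: ✗ (no rhs in [4,4])
  i=4: ✗ (lhs fails at k=4 before rhs at j=5)
Positions where it holds: {} → 0.

0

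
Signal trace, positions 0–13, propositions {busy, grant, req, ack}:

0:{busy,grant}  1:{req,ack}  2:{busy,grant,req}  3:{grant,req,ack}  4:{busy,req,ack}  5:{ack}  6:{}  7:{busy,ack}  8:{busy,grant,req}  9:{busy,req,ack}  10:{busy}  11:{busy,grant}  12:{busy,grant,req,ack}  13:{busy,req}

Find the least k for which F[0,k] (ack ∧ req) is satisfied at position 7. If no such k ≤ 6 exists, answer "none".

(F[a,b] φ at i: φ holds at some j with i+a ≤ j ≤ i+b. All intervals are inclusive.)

Scan j = 7,8,… for (ack ∧ req):
  j=7: fails
  j=8: fails
  j=9: holds
First hit at j=9, so smallest k = 9-7 = 2.

2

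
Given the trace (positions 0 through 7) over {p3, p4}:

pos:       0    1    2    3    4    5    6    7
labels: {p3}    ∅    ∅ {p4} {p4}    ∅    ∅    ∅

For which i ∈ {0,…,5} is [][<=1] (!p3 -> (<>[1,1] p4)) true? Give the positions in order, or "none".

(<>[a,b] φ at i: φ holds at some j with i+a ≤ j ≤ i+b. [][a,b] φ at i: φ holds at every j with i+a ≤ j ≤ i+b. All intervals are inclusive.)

2

Evaluate at each i in [0,5]:
  i=0: ✗ (fails at j=1)
  i=1: ✗ (fails at j=1)
  i=2: ✓ (all of [2,3])
  i=3: ✗ (fails at j=4)
  i=4: ✗ (fails at j=4)
  i=5: ✗ (fails at j=5)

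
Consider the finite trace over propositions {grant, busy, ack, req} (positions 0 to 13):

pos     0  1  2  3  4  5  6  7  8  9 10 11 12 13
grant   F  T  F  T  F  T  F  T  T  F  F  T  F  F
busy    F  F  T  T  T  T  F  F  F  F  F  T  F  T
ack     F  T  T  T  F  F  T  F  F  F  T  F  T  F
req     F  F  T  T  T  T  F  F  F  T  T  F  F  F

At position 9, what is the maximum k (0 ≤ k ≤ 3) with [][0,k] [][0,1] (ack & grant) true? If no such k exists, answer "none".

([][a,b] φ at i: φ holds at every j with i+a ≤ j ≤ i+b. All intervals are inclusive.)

none

[][0,1] (ack & grant) must hold from j=9 onward; find where it first fails.
  j=9: fails → no k works.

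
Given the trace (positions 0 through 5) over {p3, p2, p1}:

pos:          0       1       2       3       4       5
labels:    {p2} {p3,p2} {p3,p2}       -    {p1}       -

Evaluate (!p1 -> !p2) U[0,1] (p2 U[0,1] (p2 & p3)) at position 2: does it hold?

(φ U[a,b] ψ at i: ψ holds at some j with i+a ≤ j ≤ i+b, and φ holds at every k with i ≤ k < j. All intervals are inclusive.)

Yes

Need some j in [2,3] with (p2 U[0,1] (p2 & p3)), and (!p1 -> !p2) at every k in [2,j-1].
  j=2: (p2 U[0,1] (p2 & p3)) holds; no prefix to check → satisfied.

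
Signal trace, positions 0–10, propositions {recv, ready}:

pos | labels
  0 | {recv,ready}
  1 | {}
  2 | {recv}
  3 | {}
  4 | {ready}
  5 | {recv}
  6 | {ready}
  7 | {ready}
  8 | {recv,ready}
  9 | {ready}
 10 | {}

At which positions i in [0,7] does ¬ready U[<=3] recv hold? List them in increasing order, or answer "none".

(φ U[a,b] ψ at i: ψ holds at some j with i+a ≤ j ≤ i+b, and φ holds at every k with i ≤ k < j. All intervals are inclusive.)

Evaluate at each i in [0,7]:
  i=0: ✓ (rhs at j=0)
  i=1: ✓ (rhs at j=2; lhs holds on [1,1])
  i=2: ✓ (rhs at j=2)
  i=3: ✗ (lhs fails at k=4 before rhs at j=5)
  i=4: ✗ (lhs fails at k=4 before rhs at j=5)
  i=5: ✓ (rhs at j=5)
  i=6: ✗ (lhs fails at k=6 before rhs at j=8)
  i=7: ✗ (lhs fails at k=7 before rhs at j=8)

0, 1, 2, 5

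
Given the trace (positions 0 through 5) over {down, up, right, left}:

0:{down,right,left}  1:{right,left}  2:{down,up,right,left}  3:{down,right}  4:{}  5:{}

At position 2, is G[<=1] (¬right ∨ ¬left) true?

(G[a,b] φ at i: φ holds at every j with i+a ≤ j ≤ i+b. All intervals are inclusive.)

Check (¬right ∨ ¬left) at every j in [2,3]:
  j=2: false
  j=3: true
Fails at j=2 → formula fails.

Does not hold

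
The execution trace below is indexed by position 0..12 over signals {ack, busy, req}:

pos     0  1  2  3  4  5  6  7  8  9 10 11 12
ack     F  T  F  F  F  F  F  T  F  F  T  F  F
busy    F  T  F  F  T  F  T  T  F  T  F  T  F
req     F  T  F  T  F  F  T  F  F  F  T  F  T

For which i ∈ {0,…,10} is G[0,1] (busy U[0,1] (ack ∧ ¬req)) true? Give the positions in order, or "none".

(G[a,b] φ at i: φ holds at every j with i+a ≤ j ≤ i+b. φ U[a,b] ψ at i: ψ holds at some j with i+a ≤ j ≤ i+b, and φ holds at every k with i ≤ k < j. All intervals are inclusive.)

Evaluate at each i in [0,10]:
  i=0: ✗ (fails at j=0)
  i=1: ✗ (fails at j=1)
  i=2: ✗ (fails at j=2)
  i=3: ✗ (fails at j=3)
  i=4: ✗ (fails at j=4)
  i=5: ✗ (fails at j=5)
  i=6: ✓ (all of [6,7])
  i=7: ✗ (fails at j=8)
  i=8: ✗ (fails at j=8)
  i=9: ✗ (fails at j=9)
  i=10: ✗ (fails at j=10)

6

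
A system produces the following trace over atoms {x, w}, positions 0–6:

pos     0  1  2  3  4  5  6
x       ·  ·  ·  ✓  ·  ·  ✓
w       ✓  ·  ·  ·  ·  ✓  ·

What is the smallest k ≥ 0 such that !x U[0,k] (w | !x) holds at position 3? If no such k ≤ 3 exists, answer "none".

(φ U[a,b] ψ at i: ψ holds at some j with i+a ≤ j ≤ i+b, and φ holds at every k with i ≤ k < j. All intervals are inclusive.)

Need earliest j ≥ 3 with (w | !x), and !x at every k in [3,j-1].
  j=3: rhs fails.
  j=4: rhs holds but lhs fails at k=3.
  j=5: rhs holds but lhs fails at k=3.
  j=6: rhs fails.
No witness within the range → none.

none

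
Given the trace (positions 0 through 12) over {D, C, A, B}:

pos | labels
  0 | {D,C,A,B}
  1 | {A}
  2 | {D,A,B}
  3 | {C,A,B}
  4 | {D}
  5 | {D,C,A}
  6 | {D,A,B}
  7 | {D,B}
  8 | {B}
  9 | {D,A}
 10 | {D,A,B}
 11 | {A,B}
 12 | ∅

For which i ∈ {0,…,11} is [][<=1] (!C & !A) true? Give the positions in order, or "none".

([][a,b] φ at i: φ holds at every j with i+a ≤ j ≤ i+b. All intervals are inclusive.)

7

Evaluate at each i in [0,11]:
  i=0: ✗ (fails at j=0)
  i=1: ✗ (fails at j=1)
  i=2: ✗ (fails at j=2)
  i=3: ✗ (fails at j=3)
  i=4: ✗ (fails at j=5)
  i=5: ✗ (fails at j=5)
  i=6: ✗ (fails at j=6)
  i=7: ✓ (all of [7,8])
  i=8: ✗ (fails at j=9)
  i=9: ✗ (fails at j=9)
  i=10: ✗ (fails at j=10)
  i=11: ✗ (fails at j=11)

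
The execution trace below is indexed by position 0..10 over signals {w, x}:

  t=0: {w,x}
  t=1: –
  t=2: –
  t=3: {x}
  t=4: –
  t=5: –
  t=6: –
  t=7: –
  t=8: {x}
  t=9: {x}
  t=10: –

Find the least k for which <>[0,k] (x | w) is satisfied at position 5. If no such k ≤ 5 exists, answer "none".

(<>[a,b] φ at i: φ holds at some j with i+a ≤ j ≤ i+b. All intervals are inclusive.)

Scan j = 5,6,… for (x | w):
  j=5: fails
  j=6: fails
  j=7: fails
  j=8: holds
First hit at j=8, so smallest k = 8-5 = 3.

3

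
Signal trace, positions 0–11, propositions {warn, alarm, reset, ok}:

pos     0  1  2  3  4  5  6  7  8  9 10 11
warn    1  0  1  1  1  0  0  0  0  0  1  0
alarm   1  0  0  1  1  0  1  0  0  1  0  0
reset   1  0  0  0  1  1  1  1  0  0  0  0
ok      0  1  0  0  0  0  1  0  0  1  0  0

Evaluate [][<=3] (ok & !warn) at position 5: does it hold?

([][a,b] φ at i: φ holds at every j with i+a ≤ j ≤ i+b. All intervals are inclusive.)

Check (ok & !warn) at every j in [5,8]:
  j=5: false
  j=6: true
  j=7: false
  j=8: false
Fails at j=5 → formula fails.

Does not hold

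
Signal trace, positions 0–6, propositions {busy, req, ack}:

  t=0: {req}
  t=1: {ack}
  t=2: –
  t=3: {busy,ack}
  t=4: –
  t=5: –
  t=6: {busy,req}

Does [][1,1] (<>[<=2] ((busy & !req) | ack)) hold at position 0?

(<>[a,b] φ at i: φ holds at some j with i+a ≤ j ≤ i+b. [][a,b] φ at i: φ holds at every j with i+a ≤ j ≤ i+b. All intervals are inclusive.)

Check <>[<=2] ((busy & !req) | ack) at every j in [1,1]:
  j=1: holds (witness at 1)
All positions satisfy it → formula holds.

Yes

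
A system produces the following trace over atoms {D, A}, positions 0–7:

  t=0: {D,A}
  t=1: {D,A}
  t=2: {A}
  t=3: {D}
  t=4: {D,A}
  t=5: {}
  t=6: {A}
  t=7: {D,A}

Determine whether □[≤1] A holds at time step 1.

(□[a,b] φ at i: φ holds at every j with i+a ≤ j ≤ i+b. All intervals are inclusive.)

Check A at every j in [1,2]:
  j=1: true
  j=2: true
All positions satisfy it → formula holds.

True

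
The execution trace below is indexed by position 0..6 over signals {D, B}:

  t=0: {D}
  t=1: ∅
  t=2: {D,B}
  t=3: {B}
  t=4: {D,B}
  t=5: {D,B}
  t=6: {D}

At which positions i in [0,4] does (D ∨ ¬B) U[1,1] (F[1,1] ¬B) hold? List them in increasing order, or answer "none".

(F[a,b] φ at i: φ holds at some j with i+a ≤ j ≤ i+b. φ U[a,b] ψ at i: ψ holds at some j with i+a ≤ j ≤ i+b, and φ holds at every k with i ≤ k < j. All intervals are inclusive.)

4

Evaluate at each i in [0,4]:
  i=0: ✗ (no rhs in [1,1])
  i=1: ✗ (no rhs in [2,2])
  i=2: ✗ (no rhs in [3,3])
  i=3: ✗ (no rhs in [4,4])
  i=4: ✓ (rhs at j=5; lhs holds on [4,4])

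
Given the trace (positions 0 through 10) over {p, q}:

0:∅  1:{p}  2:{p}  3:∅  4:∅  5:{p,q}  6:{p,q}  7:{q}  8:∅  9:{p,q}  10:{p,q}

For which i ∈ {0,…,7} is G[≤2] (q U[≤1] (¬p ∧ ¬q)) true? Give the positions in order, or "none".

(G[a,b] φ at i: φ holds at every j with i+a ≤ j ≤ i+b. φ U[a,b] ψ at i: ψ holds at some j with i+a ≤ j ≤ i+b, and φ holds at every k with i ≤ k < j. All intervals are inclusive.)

none

Evaluate at each i in [0,7]:
  i=0: ✗ (fails at j=1)
  i=1: ✗ (fails at j=1)
  i=2: ✗ (fails at j=2)
  i=3: ✗ (fails at j=5)
  i=4: ✗ (fails at j=5)
  i=5: ✗ (fails at j=5)
  i=6: ✗ (fails at j=6)
  i=7: ✗ (fails at j=9)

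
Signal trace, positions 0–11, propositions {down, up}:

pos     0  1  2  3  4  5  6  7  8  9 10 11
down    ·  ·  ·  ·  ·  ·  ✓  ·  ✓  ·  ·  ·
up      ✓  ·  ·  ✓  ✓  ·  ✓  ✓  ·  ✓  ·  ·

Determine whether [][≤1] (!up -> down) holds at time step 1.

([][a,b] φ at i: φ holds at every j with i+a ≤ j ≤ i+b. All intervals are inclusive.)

Check (!up -> down) at every j in [1,2]:
  j=1: antecedent true; consequent false → ✗
  j=2: antecedent true; consequent false → ✗
Fails at j=1 → formula fails.

Does not hold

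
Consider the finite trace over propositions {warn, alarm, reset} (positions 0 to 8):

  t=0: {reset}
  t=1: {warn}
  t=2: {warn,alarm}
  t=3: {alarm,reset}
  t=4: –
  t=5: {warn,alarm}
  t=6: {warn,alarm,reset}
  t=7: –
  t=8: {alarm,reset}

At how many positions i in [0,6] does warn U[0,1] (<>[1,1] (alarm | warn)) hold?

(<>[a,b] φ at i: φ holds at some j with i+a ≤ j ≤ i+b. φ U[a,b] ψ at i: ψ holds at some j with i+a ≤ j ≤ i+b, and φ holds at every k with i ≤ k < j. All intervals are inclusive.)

6

Evaluate at each i in [0,6]:
  i=0: ✓ (rhs at j=0)
  i=1: ✓ (rhs at j=1)
  i=2: ✓ (rhs at j=2)
  i=3: ✗ (lhs fails at k=3 before rhs at j=4)
  i=4: ✓ (rhs at j=4)
  i=5: ✓ (rhs at j=5)
  i=6: ✓ (rhs at j=7; lhs holds on [6,6])
Positions where it holds: {0, 1, 2, 4, 5, 6} → 6.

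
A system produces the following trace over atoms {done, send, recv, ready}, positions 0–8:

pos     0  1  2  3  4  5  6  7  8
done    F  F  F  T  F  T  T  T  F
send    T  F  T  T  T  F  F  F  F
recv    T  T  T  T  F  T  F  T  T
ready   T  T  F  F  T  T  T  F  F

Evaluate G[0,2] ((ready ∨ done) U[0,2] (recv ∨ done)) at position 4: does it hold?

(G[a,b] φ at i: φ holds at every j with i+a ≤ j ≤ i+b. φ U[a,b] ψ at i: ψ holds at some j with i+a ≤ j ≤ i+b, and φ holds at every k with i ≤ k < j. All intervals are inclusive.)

Holds

Check ((ready ∨ done) U[0,2] (recv ∨ done)) at every j in [4,6]:
  j=4: holds
  j=5: holds
  j=6: holds
All positions satisfy it → formula holds.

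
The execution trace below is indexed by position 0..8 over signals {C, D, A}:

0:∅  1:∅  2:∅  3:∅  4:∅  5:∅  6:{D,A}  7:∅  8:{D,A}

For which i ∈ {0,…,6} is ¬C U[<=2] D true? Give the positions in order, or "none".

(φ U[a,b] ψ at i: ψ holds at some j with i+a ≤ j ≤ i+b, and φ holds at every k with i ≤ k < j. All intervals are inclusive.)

4, 5, 6

Evaluate at each i in [0,6]:
  i=0: ✗ (no rhs in [0,2])
  i=1: ✗ (no rhs in [1,3])
  i=2: ✗ (no rhs in [2,4])
  i=3: ✗ (no rhs in [3,5])
  i=4: ✓ (rhs at j=6; lhs holds on [4,5])
  i=5: ✓ (rhs at j=6; lhs holds on [5,5])
  i=6: ✓ (rhs at j=6)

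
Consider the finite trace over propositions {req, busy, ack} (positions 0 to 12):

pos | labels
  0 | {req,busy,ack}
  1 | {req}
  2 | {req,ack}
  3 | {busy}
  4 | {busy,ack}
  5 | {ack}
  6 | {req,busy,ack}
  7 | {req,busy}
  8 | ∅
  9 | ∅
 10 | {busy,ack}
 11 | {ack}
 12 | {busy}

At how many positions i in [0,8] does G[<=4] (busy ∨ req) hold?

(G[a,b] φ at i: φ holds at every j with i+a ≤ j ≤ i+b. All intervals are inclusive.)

Evaluate at each i in [0,8]:
  i=0: ✓ (all of [0,4])
  i=1: ✗ (fails at j=5)
  i=2: ✗ (fails at j=5)
  i=3: ✗ (fails at j=5)
  i=4: ✗ (fails at j=5)
  i=5: ✗ (fails at j=5)
  i=6: ✗ (fails at j=8)
  i=7: ✗ (fails at j=8)
  i=8: ✗ (fails at j=8)
Positions where it holds: {0} → 1.

1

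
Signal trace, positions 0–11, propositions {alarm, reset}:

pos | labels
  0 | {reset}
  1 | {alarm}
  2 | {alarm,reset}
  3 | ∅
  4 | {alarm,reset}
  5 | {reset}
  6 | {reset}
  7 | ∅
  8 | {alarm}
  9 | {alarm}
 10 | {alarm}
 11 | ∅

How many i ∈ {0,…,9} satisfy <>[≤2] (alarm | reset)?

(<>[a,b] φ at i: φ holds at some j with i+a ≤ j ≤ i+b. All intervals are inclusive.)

10

Evaluate at each i in [0,9]:
  i=0: ✓ (witness j=0)
  i=1: ✓ (witness j=1)
  i=2: ✓ (witness j=2)
  i=3: ✓ (witness j=4)
  i=4: ✓ (witness j=4)
  i=5: ✓ (witness j=5)
  i=6: ✓ (witness j=6)
  i=7: ✓ (witness j=8)
  i=8: ✓ (witness j=8)
  i=9: ✓ (witness j=9)
Positions where it holds: {0, 1, 2, 3, 4, 5, 6, 7, 8, 9} → 10.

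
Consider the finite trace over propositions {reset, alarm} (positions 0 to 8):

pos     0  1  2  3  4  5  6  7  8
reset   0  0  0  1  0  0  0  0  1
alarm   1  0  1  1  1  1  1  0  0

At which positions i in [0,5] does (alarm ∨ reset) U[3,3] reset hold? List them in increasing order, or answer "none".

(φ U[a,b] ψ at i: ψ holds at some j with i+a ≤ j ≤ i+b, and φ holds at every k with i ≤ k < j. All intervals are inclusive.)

none

Evaluate at each i in [0,5]:
  i=0: ✗ (lhs fails at k=1 before rhs at j=3)
  i=1: ✗ (no rhs in [4,4])
  i=2: ✗ (no rhs in [5,5])
  i=3: ✗ (no rhs in [6,6])
  i=4: ✗ (no rhs in [7,7])
  i=5: ✗ (lhs fails at k=7 before rhs at j=8)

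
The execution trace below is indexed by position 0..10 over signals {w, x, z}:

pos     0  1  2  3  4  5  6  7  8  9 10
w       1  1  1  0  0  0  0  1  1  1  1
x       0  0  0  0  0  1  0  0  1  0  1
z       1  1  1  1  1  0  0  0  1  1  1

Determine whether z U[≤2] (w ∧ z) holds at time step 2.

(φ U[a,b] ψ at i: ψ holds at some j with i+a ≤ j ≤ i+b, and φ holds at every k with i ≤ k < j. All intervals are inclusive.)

Need some j in [2,4] with (w ∧ z), and z at every k in [2,j-1].
  j=2: (w ∧ z) holds; no prefix to check → satisfied.

Yes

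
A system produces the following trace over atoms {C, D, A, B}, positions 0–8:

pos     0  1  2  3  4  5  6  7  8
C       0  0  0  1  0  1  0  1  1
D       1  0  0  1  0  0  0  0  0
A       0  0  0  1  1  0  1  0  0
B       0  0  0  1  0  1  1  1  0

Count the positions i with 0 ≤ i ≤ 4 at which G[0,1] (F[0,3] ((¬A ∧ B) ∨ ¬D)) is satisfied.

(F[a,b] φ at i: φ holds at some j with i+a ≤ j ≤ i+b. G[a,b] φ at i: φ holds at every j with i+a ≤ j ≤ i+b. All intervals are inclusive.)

Evaluate at each i in [0,4]:
  i=0: ✓ (all of [0,1])
  i=1: ✓ (all of [1,2])
  i=2: ✓ (all of [2,3])
  i=3: ✓ (all of [3,4])
  i=4: ✓ (all of [4,5])
Positions where it holds: {0, 1, 2, 3, 4} → 5.

5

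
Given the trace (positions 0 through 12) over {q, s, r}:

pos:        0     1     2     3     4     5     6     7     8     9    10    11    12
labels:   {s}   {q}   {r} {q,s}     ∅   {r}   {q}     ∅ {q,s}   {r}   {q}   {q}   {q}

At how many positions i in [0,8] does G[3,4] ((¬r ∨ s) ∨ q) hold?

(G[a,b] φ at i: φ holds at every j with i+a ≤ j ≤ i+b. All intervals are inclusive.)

Evaluate at each i in [0,8]:
  i=0: ✓ (all of [3,4])
  i=1: ✗ (fails at j=5)
  i=2: ✗ (fails at j=5)
  i=3: ✓ (all of [6,7])
  i=4: ✓ (all of [7,8])
  i=5: ✗ (fails at j=9)
  i=6: ✗ (fails at j=9)
  i=7: ✓ (all of [10,11])
  i=8: ✓ (all of [11,12])
Positions where it holds: {0, 3, 4, 7, 8} → 5.

5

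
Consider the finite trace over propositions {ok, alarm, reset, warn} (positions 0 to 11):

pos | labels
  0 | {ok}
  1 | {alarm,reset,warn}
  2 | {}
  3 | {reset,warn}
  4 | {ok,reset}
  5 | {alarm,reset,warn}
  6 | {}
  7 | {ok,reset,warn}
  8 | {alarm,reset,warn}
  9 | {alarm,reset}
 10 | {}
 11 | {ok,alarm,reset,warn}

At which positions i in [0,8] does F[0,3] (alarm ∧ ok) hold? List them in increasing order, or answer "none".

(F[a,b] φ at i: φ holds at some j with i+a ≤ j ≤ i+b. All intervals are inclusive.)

Evaluate at each i in [0,8]:
  i=0: ✗ (none in [0,3])
  i=1: ✗ (none in [1,4])
  i=2: ✗ (none in [2,5])
  i=3: ✗ (none in [3,6])
  i=4: ✗ (none in [4,7])
  i=5: ✗ (none in [5,8])
  i=6: ✗ (none in [6,9])
  i=7: ✗ (none in [7,10])
  i=8: ✓ (witness j=11)

8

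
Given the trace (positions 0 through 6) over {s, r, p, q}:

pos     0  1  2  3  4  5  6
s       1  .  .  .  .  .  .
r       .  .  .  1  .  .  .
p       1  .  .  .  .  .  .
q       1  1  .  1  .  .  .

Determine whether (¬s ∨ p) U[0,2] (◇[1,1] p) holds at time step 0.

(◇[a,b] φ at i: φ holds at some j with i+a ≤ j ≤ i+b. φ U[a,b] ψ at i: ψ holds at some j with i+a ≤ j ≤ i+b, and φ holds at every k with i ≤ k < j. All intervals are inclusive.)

Need some j in [0,2] with ◇[1,1] p, and (¬s ∨ p) at every k in [0,j-1].
  j=0: ◇[1,1] p — fails (none in [1,1]).
  j=1: ◇[1,1] p — fails (none in [2,2]).
  j=2: ◇[1,1] p — fails (none in [3,3]).
No j in the window works → until fails.

No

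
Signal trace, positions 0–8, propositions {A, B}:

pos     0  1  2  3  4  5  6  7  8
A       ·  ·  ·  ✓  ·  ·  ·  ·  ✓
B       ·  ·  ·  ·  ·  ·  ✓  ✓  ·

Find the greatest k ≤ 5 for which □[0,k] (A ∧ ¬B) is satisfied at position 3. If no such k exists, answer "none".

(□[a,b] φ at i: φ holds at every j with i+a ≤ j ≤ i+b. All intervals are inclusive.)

0

(A ∧ ¬B) must hold from j=3 onward; find where it first fails.
  j=3: holds
  j=4: fails
Holds on [3,3], so largest k = 0.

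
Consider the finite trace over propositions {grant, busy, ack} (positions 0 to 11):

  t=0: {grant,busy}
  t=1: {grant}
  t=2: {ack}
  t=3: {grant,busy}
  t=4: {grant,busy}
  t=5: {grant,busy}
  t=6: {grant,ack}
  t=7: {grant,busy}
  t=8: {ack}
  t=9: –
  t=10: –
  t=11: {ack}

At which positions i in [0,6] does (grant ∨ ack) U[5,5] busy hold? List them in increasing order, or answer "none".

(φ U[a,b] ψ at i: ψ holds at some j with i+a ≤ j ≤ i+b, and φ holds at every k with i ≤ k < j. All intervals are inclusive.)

Evaluate at each i in [0,6]:
  i=0: ✓ (rhs at j=5; lhs holds on [0,4])
  i=1: ✗ (no rhs in [6,6])
  i=2: ✓ (rhs at j=7; lhs holds on [2,6])
  i=3: ✗ (no rhs in [8,8])
  i=4: ✗ (no rhs in [9,9])
  i=5: ✗ (no rhs in [10,10])
  i=6: ✗ (no rhs in [11,11])

0, 2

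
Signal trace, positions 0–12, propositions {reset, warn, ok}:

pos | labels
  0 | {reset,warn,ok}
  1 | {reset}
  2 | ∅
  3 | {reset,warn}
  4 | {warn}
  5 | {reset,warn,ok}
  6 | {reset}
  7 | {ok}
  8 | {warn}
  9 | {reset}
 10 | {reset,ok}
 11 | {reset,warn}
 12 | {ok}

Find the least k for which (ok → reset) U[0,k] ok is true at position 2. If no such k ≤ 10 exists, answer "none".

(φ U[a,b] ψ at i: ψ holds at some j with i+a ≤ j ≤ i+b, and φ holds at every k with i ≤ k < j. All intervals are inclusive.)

3

Need earliest j ≥ 2 with ok, and (ok → reset) at every k in [2,j-1].
  j=2: rhs fails.
  j=3: rhs fails.
  j=4: rhs fails.
  j=5: rhs holds; lhs holds on [2,4]. k = 3.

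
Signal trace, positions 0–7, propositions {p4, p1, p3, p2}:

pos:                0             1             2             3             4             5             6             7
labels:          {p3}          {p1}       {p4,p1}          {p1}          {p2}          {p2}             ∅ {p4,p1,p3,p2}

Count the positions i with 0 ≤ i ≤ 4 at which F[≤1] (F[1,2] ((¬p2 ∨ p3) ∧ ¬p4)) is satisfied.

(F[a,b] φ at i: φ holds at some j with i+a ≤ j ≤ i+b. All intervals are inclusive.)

Evaluate at each i in [0,4]:
  i=0: ✓ (witness j=0)
  i=1: ✓ (witness j=1)
  i=2: ✓ (witness j=2)
  i=3: ✓ (witness j=4)
  i=4: ✓ (witness j=4)
Positions where it holds: {0, 1, 2, 3, 4} → 5.

5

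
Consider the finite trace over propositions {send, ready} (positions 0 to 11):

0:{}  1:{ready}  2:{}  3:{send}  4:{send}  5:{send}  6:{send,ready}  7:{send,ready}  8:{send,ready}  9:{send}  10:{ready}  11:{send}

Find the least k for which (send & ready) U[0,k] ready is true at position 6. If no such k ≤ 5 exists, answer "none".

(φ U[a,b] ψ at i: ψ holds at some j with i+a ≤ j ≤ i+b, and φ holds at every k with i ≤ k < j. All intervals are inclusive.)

0

Need earliest j ≥ 6 with ready, and (send & ready) at every k in [6,j-1].
  j=6: rhs holds (empty prefix). k = 0.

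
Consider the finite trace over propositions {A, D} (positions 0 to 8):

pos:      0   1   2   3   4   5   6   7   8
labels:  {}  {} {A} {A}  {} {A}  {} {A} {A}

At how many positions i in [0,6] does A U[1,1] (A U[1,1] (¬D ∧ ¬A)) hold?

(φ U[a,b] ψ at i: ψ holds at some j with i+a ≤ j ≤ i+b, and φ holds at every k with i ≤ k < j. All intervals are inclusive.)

Evaluate at each i in [0,6]:
  i=0: ✗ (no rhs in [1,1])
  i=1: ✗ (no rhs in [2,2])
  i=2: ✓ (rhs at j=3; lhs holds on [2,2])
  i=3: ✗ (no rhs in [4,4])
  i=4: ✗ (lhs fails at k=4 before rhs at j=5)
  i=5: ✗ (no rhs in [6,6])
  i=6: ✗ (no rhs in [7,7])
Positions where it holds: {2} → 1.

1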